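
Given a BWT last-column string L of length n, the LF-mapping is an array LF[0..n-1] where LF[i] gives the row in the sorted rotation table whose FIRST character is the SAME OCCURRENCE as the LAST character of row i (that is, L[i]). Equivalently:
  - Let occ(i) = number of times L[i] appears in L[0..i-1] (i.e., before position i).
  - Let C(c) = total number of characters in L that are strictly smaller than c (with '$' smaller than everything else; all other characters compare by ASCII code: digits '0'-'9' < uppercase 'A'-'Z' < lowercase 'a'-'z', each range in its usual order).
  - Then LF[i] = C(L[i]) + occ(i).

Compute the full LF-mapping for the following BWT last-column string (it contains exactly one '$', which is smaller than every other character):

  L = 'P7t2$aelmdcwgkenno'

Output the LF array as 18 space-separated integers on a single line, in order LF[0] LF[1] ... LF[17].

Answer: 3 2 16 1 0 4 7 11 12 6 5 17 9 10 8 13 14 15

Derivation:
Char counts: '$':1, '2':1, '7':1, 'P':1, 'a':1, 'c':1, 'd':1, 'e':2, 'g':1, 'k':1, 'l':1, 'm':1, 'n':2, 'o':1, 't':1, 'w':1
C (first-col start): C('$')=0, C('2')=1, C('7')=2, C('P')=3, C('a')=4, C('c')=5, C('d')=6, C('e')=7, C('g')=9, C('k')=10, C('l')=11, C('m')=12, C('n')=13, C('o')=15, C('t')=16, C('w')=17
L[0]='P': occ=0, LF[0]=C('P')+0=3+0=3
L[1]='7': occ=0, LF[1]=C('7')+0=2+0=2
L[2]='t': occ=0, LF[2]=C('t')+0=16+0=16
L[3]='2': occ=0, LF[3]=C('2')+0=1+0=1
L[4]='$': occ=0, LF[4]=C('$')+0=0+0=0
L[5]='a': occ=0, LF[5]=C('a')+0=4+0=4
L[6]='e': occ=0, LF[6]=C('e')+0=7+0=7
L[7]='l': occ=0, LF[7]=C('l')+0=11+0=11
L[8]='m': occ=0, LF[8]=C('m')+0=12+0=12
L[9]='d': occ=0, LF[9]=C('d')+0=6+0=6
L[10]='c': occ=0, LF[10]=C('c')+0=5+0=5
L[11]='w': occ=0, LF[11]=C('w')+0=17+0=17
L[12]='g': occ=0, LF[12]=C('g')+0=9+0=9
L[13]='k': occ=0, LF[13]=C('k')+0=10+0=10
L[14]='e': occ=1, LF[14]=C('e')+1=7+1=8
L[15]='n': occ=0, LF[15]=C('n')+0=13+0=13
L[16]='n': occ=1, LF[16]=C('n')+1=13+1=14
L[17]='o': occ=0, LF[17]=C('o')+0=15+0=15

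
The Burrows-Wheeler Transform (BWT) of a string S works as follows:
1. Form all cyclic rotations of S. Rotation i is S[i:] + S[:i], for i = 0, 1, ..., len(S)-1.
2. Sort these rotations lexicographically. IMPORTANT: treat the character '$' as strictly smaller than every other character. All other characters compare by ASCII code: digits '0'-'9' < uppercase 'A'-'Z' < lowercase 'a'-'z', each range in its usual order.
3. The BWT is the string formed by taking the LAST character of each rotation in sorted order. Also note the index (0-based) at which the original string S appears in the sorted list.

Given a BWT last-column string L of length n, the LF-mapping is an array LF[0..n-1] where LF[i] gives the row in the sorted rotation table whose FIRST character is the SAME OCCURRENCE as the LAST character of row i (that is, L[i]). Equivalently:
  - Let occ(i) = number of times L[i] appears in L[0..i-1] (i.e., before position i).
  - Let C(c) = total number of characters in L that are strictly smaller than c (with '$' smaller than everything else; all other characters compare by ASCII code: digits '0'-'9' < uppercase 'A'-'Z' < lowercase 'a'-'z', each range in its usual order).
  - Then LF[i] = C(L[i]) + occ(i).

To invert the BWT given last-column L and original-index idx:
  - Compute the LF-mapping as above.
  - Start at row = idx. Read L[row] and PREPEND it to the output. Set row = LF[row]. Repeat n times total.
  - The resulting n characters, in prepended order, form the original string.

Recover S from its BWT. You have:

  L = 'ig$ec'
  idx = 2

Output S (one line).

LF mapping: 4 3 0 2 1
Walk LF starting at row 2, prepending L[row]:
  step 1: row=2, L[2]='$', prepend. Next row=LF[2]=0
  step 2: row=0, L[0]='i', prepend. Next row=LF[0]=4
  step 3: row=4, L[4]='c', prepend. Next row=LF[4]=1
  step 4: row=1, L[1]='g', prepend. Next row=LF[1]=3
  step 5: row=3, L[3]='e', prepend. Next row=LF[3]=2
Reversed output: egci$

Answer: egci$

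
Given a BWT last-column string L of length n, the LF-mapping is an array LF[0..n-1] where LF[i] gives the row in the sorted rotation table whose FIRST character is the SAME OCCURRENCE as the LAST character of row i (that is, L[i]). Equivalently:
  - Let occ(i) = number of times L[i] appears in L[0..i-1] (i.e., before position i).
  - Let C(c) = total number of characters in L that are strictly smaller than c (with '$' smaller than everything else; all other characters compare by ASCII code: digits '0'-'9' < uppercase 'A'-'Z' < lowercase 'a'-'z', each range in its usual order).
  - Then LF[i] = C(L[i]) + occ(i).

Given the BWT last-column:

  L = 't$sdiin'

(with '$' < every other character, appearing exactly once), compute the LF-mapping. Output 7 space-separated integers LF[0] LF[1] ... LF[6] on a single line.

Char counts: '$':1, 'd':1, 'i':2, 'n':1, 's':1, 't':1
C (first-col start): C('$')=0, C('d')=1, C('i')=2, C('n')=4, C('s')=5, C('t')=6
L[0]='t': occ=0, LF[0]=C('t')+0=6+0=6
L[1]='$': occ=0, LF[1]=C('$')+0=0+0=0
L[2]='s': occ=0, LF[2]=C('s')+0=5+0=5
L[3]='d': occ=0, LF[3]=C('d')+0=1+0=1
L[4]='i': occ=0, LF[4]=C('i')+0=2+0=2
L[5]='i': occ=1, LF[5]=C('i')+1=2+1=3
L[6]='n': occ=0, LF[6]=C('n')+0=4+0=4

Answer: 6 0 5 1 2 3 4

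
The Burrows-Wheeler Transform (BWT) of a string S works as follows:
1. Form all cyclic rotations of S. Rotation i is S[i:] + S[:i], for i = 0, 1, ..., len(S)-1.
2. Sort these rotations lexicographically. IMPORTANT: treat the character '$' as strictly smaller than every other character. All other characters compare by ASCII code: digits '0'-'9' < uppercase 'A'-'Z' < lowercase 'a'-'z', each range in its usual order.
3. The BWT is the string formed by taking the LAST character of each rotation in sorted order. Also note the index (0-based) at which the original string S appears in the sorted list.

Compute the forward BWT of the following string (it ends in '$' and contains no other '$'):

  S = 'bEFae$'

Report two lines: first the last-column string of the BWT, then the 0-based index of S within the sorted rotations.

All 6 rotations (rotation i = S[i:]+S[:i]):
  rot[0] = bEFae$
  rot[1] = EFae$b
  rot[2] = Fae$bE
  rot[3] = ae$bEF
  rot[4] = e$bEFa
  rot[5] = $bEFae
Sorted (with $ < everything):
  sorted[0] = $bEFae  (last char: 'e')
  sorted[1] = EFae$b  (last char: 'b')
  sorted[2] = Fae$bE  (last char: 'E')
  sorted[3] = ae$bEF  (last char: 'F')
  sorted[4] = bEFae$  (last char: '$')
  sorted[5] = e$bEFa  (last char: 'a')
Last column: ebEF$a
Original string S is at sorted index 4

Answer: ebEF$a
4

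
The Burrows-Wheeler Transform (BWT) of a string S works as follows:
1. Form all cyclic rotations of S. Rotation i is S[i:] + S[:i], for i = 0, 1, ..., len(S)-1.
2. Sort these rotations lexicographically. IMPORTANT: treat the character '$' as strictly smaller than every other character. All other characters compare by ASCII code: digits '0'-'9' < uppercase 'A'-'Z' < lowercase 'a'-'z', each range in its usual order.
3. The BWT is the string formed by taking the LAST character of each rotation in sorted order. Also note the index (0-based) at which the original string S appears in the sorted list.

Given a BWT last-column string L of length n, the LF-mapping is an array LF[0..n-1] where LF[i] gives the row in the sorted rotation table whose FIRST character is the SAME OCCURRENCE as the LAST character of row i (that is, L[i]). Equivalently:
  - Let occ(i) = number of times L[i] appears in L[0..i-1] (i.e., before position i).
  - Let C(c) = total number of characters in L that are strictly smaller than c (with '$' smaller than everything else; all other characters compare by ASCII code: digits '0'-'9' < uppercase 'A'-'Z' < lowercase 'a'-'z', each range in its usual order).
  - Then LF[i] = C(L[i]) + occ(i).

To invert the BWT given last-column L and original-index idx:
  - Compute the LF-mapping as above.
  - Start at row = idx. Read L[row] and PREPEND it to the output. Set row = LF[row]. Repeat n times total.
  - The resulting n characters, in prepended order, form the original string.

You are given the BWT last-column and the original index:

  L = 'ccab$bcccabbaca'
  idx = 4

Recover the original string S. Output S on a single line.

Answer: accbcbbacbcaac$

Derivation:
LF mapping: 9 10 1 5 0 6 11 12 13 2 7 8 3 14 4
Walk LF starting at row 4, prepending L[row]:
  step 1: row=4, L[4]='$', prepend. Next row=LF[4]=0
  step 2: row=0, L[0]='c', prepend. Next row=LF[0]=9
  step 3: row=9, L[9]='a', prepend. Next row=LF[9]=2
  step 4: row=2, L[2]='a', prepend. Next row=LF[2]=1
  step 5: row=1, L[1]='c', prepend. Next row=LF[1]=10
  step 6: row=10, L[10]='b', prepend. Next row=LF[10]=7
  step 7: row=7, L[7]='c', prepend. Next row=LF[7]=12
  step 8: row=12, L[12]='a', prepend. Next row=LF[12]=3
  step 9: row=3, L[3]='b', prepend. Next row=LF[3]=5
  step 10: row=5, L[5]='b', prepend. Next row=LF[5]=6
  step 11: row=6, L[6]='c', prepend. Next row=LF[6]=11
  step 12: row=11, L[11]='b', prepend. Next row=LF[11]=8
  step 13: row=8, L[8]='c', prepend. Next row=LF[8]=13
  step 14: row=13, L[13]='c', prepend. Next row=LF[13]=14
  step 15: row=14, L[14]='a', prepend. Next row=LF[14]=4
Reversed output: accbcbbacbcaac$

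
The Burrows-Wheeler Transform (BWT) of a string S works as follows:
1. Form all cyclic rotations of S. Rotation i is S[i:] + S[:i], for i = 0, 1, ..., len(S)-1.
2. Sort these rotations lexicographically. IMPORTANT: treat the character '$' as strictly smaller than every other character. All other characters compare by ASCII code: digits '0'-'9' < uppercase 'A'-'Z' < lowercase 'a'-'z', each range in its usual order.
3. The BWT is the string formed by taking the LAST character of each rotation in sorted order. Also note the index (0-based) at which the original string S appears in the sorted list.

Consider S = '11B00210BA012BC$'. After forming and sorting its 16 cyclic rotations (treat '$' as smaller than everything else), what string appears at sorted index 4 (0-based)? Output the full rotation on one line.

Answer: 0BA012BC$11B0021

Derivation:
All 16 rotations (rotation i = S[i:]+S[:i]):
  rot[0] = 11B00210BA012BC$
  rot[1] = 1B00210BA012BC$1
  rot[2] = B00210BA012BC$11
  rot[3] = 00210BA012BC$11B
  rot[4] = 0210BA012BC$11B0
  rot[5] = 210BA012BC$11B00
  rot[6] = 10BA012BC$11B002
  rot[7] = 0BA012BC$11B0021
  rot[8] = BA012BC$11B00210
  rot[9] = A012BC$11B00210B
  rot[10] = 012BC$11B00210BA
  rot[11] = 12BC$11B00210BA0
  rot[12] = 2BC$11B00210BA01
  rot[13] = BC$11B00210BA012
  rot[14] = C$11B00210BA012B
  rot[15] = $11B00210BA012BC
Sorted (with $ < everything):
  sorted[0] = $11B00210BA012BC
  sorted[1] = 00210BA012BC$11B
  sorted[2] = 012BC$11B00210BA
  sorted[3] = 0210BA012BC$11B0
  sorted[4] = 0BA012BC$11B0021
  sorted[5] = 10BA012BC$11B002
  sorted[6] = 11B00210BA012BC$
  sorted[7] = 12BC$11B00210BA0
  sorted[8] = 1B00210BA012BC$1
  sorted[9] = 210BA012BC$11B00
  sorted[10] = 2BC$11B00210BA01
  sorted[11] = A012BC$11B00210B
  sorted[12] = B00210BA012BC$11
  sorted[13] = BA012BC$11B00210
  sorted[14] = BC$11B00210BA012
  sorted[15] = C$11B00210BA012B
sorted[4] = 0BA012BC$11B0021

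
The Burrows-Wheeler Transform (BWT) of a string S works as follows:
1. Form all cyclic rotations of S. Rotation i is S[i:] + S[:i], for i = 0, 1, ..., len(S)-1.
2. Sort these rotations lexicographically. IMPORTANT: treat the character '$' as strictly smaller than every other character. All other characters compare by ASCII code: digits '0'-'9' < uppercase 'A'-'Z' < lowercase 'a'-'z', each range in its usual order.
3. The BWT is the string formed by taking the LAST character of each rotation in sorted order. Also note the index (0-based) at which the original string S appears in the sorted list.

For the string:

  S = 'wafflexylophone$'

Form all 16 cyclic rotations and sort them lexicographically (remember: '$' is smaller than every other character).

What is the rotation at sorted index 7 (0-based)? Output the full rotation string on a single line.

Answer: lexylophone$waff

Derivation:
All 16 rotations (rotation i = S[i:]+S[:i]):
  rot[0] = wafflexylophone$
  rot[1] = afflexylophone$w
  rot[2] = fflexylophone$wa
  rot[3] = flexylophone$waf
  rot[4] = lexylophone$waff
  rot[5] = exylophone$waffl
  rot[6] = xylophone$waffle
  rot[7] = ylophone$wafflex
  rot[8] = lophone$wafflexy
  rot[9] = ophone$wafflexyl
  rot[10] = phone$wafflexylo
  rot[11] = hone$wafflexylop
  rot[12] = one$wafflexyloph
  rot[13] = ne$wafflexylopho
  rot[14] = e$wafflexylophon
  rot[15] = $wafflexylophone
Sorted (with $ < everything):
  sorted[0] = $wafflexylophone
  sorted[1] = afflexylophone$w
  sorted[2] = e$wafflexylophon
  sorted[3] = exylophone$waffl
  sorted[4] = fflexylophone$wa
  sorted[5] = flexylophone$waf
  sorted[6] = hone$wafflexylop
  sorted[7] = lexylophone$waff
  sorted[8] = lophone$wafflexy
  sorted[9] = ne$wafflexylopho
  sorted[10] = one$wafflexyloph
  sorted[11] = ophone$wafflexyl
  sorted[12] = phone$wafflexylo
  sorted[13] = wafflexylophone$
  sorted[14] = xylophone$waffle
  sorted[15] = ylophone$wafflex
sorted[7] = lexylophone$waff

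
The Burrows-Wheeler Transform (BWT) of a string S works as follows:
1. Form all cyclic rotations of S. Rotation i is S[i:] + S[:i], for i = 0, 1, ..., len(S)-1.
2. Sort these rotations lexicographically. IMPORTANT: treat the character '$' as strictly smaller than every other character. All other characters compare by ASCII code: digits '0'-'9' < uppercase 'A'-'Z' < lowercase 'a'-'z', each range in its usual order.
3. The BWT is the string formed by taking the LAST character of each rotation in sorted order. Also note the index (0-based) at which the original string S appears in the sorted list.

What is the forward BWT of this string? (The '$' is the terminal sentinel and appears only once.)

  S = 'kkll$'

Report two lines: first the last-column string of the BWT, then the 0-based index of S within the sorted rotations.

All 5 rotations (rotation i = S[i:]+S[:i]):
  rot[0] = kkll$
  rot[1] = kll$k
  rot[2] = ll$kk
  rot[3] = l$kkl
  rot[4] = $kkll
Sorted (with $ < everything):
  sorted[0] = $kkll  (last char: 'l')
  sorted[1] = kkll$  (last char: '$')
  sorted[2] = kll$k  (last char: 'k')
  sorted[3] = l$kkl  (last char: 'l')
  sorted[4] = ll$kk  (last char: 'k')
Last column: l$klk
Original string S is at sorted index 1

Answer: l$klk
1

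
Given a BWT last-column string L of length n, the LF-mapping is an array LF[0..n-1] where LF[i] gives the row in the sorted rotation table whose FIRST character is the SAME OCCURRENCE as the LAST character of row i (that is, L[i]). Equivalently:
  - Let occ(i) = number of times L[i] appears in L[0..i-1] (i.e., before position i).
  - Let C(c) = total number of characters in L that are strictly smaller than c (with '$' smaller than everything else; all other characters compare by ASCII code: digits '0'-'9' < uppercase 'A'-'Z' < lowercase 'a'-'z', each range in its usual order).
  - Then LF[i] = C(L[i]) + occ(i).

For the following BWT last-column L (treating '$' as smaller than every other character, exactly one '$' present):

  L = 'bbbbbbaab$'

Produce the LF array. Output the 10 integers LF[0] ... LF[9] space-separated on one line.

Answer: 3 4 5 6 7 8 1 2 9 0

Derivation:
Char counts: '$':1, 'a':2, 'b':7
C (first-col start): C('$')=0, C('a')=1, C('b')=3
L[0]='b': occ=0, LF[0]=C('b')+0=3+0=3
L[1]='b': occ=1, LF[1]=C('b')+1=3+1=4
L[2]='b': occ=2, LF[2]=C('b')+2=3+2=5
L[3]='b': occ=3, LF[3]=C('b')+3=3+3=6
L[4]='b': occ=4, LF[4]=C('b')+4=3+4=7
L[5]='b': occ=5, LF[5]=C('b')+5=3+5=8
L[6]='a': occ=0, LF[6]=C('a')+0=1+0=1
L[7]='a': occ=1, LF[7]=C('a')+1=1+1=2
L[8]='b': occ=6, LF[8]=C('b')+6=3+6=9
L[9]='$': occ=0, LF[9]=C('$')+0=0+0=0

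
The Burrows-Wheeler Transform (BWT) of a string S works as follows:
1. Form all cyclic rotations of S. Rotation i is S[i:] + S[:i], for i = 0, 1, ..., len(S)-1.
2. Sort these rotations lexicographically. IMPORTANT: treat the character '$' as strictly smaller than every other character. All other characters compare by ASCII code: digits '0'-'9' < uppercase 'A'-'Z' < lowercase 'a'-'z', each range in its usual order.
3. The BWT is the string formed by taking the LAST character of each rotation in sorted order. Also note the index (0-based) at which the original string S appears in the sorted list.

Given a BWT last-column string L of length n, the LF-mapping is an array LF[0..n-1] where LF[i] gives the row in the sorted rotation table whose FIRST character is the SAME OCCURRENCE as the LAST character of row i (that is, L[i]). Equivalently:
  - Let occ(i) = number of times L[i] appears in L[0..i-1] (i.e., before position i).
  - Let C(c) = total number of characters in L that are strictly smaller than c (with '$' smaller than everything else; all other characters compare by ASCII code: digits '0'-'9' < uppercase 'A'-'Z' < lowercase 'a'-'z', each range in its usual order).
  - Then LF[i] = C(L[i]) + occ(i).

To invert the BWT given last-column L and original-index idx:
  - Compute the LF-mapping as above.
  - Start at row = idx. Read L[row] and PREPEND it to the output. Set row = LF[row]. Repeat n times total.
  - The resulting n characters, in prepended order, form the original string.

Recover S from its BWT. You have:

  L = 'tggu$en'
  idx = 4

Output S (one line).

LF mapping: 5 2 3 6 0 1 4
Walk LF starting at row 4, prepending L[row]:
  step 1: row=4, L[4]='$', prepend. Next row=LF[4]=0
  step 2: row=0, L[0]='t', prepend. Next row=LF[0]=5
  step 3: row=5, L[5]='e', prepend. Next row=LF[5]=1
  step 4: row=1, L[1]='g', prepend. Next row=LF[1]=2
  step 5: row=2, L[2]='g', prepend. Next row=LF[2]=3
  step 6: row=3, L[3]='u', prepend. Next row=LF[3]=6
  step 7: row=6, L[6]='n', prepend. Next row=LF[6]=4
Reversed output: nugget$

Answer: nugget$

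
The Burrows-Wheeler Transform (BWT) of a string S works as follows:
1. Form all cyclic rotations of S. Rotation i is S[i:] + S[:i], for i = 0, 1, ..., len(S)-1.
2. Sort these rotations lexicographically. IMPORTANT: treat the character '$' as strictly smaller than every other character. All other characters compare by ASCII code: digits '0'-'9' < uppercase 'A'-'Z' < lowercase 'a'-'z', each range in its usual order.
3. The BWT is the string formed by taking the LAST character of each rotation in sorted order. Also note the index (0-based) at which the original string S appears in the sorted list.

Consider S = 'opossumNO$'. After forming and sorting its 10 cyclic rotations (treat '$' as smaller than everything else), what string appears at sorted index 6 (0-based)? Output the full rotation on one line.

Answer: possumNO$o

Derivation:
All 10 rotations (rotation i = S[i:]+S[:i]):
  rot[0] = opossumNO$
  rot[1] = possumNO$o
  rot[2] = ossumNO$op
  rot[3] = ssumNO$opo
  rot[4] = sumNO$opos
  rot[5] = umNO$oposs
  rot[6] = mNO$opossu
  rot[7] = NO$opossum
  rot[8] = O$opossumN
  rot[9] = $opossumNO
Sorted (with $ < everything):
  sorted[0] = $opossumNO
  sorted[1] = NO$opossum
  sorted[2] = O$opossumN
  sorted[3] = mNO$opossu
  sorted[4] = opossumNO$
  sorted[5] = ossumNO$op
  sorted[6] = possumNO$o
  sorted[7] = ssumNO$opo
  sorted[8] = sumNO$opos
  sorted[9] = umNO$oposs
sorted[6] = possumNO$o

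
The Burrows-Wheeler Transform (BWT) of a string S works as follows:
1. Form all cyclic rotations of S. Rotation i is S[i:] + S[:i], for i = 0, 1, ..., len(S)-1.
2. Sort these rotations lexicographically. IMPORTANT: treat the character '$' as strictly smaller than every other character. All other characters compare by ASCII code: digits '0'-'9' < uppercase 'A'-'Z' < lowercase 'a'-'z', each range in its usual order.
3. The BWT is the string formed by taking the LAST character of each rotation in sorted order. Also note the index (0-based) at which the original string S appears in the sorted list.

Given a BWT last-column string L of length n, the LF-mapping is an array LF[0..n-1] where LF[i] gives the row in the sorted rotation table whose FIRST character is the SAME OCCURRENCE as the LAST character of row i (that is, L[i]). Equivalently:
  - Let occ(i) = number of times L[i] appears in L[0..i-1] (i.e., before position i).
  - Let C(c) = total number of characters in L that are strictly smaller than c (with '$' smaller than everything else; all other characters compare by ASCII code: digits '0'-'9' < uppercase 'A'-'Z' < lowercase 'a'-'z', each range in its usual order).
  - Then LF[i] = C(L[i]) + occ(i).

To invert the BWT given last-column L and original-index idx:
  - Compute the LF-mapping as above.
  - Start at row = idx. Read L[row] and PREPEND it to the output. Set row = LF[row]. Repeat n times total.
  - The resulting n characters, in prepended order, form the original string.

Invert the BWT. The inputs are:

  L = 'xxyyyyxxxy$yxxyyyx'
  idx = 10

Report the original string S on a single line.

Answer: yxxyxxyyyyyxxyyxx$

Derivation:
LF mapping: 1 2 9 10 11 12 3 4 5 13 0 14 6 7 15 16 17 8
Walk LF starting at row 10, prepending L[row]:
  step 1: row=10, L[10]='$', prepend. Next row=LF[10]=0
  step 2: row=0, L[0]='x', prepend. Next row=LF[0]=1
  step 3: row=1, L[1]='x', prepend. Next row=LF[1]=2
  step 4: row=2, L[2]='y', prepend. Next row=LF[2]=9
  step 5: row=9, L[9]='y', prepend. Next row=LF[9]=13
  step 6: row=13, L[13]='x', prepend. Next row=LF[13]=7
  step 7: row=7, L[7]='x', prepend. Next row=LF[7]=4
  step 8: row=4, L[4]='y', prepend. Next row=LF[4]=11
  step 9: row=11, L[11]='y', prepend. Next row=LF[11]=14
  step 10: row=14, L[14]='y', prepend. Next row=LF[14]=15
  step 11: row=15, L[15]='y', prepend. Next row=LF[15]=16
  step 12: row=16, L[16]='y', prepend. Next row=LF[16]=17
  step 13: row=17, L[17]='x', prepend. Next row=LF[17]=8
  step 14: row=8, L[8]='x', prepend. Next row=LF[8]=5
  step 15: row=5, L[5]='y', prepend. Next row=LF[5]=12
  step 16: row=12, L[12]='x', prepend. Next row=LF[12]=6
  step 17: row=6, L[6]='x', prepend. Next row=LF[6]=3
  step 18: row=3, L[3]='y', prepend. Next row=LF[3]=10
Reversed output: yxxyxxyyyyyxxyyxx$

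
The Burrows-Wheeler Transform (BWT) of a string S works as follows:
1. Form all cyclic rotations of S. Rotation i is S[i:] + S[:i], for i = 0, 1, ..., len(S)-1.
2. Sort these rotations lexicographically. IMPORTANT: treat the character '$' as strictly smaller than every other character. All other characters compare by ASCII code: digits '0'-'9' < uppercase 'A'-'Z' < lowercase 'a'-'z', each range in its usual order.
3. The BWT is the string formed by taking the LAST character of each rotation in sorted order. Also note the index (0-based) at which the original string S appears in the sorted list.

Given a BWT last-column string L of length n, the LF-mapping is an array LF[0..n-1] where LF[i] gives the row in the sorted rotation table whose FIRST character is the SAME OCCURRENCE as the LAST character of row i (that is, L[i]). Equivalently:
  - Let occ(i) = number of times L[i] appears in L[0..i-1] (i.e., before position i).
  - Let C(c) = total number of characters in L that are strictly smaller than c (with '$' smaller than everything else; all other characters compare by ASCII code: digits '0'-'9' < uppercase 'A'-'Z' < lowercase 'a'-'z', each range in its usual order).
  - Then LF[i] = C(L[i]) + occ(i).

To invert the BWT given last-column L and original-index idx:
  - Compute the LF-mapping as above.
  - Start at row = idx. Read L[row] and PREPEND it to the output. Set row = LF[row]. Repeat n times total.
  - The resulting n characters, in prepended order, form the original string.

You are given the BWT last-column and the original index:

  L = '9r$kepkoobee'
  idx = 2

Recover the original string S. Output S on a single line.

LF mapping: 1 11 0 6 3 10 7 8 9 2 4 5
Walk LF starting at row 2, prepending L[row]:
  step 1: row=2, L[2]='$', prepend. Next row=LF[2]=0
  step 2: row=0, L[0]='9', prepend. Next row=LF[0]=1
  step 3: row=1, L[1]='r', prepend. Next row=LF[1]=11
  step 4: row=11, L[11]='e', prepend. Next row=LF[11]=5
  step 5: row=5, L[5]='p', prepend. Next row=LF[5]=10
  step 6: row=10, L[10]='e', prepend. Next row=LF[10]=4
  step 7: row=4, L[4]='e', prepend. Next row=LF[4]=3
  step 8: row=3, L[3]='k', prepend. Next row=LF[3]=6
  step 9: row=6, L[6]='k', prepend. Next row=LF[6]=7
  step 10: row=7, L[7]='o', prepend. Next row=LF[7]=8
  step 11: row=8, L[8]='o', prepend. Next row=LF[8]=9
  step 12: row=9, L[9]='b', prepend. Next row=LF[9]=2
Reversed output: bookkeeper9$

Answer: bookkeeper9$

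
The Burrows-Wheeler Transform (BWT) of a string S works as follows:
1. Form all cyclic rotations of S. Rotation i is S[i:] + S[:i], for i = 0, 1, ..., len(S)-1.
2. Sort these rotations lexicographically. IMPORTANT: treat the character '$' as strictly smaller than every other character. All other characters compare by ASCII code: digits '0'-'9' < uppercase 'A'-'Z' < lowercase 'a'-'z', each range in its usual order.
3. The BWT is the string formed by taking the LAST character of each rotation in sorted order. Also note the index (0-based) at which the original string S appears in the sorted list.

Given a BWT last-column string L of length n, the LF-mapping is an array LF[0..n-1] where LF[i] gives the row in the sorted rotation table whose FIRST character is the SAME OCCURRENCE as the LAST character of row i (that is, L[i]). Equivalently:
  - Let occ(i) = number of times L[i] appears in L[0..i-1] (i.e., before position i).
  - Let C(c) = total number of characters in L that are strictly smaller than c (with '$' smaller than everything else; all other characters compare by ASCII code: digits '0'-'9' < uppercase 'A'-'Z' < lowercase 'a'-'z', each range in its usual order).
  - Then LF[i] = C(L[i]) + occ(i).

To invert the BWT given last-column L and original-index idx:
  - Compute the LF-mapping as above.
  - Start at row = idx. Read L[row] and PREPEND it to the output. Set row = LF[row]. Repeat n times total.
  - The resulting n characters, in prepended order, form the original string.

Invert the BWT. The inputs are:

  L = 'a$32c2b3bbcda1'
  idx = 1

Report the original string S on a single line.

Answer: 1dc3223acbbba$

Derivation:
LF mapping: 6 0 4 2 11 3 8 5 9 10 12 13 7 1
Walk LF starting at row 1, prepending L[row]:
  step 1: row=1, L[1]='$', prepend. Next row=LF[1]=0
  step 2: row=0, L[0]='a', prepend. Next row=LF[0]=6
  step 3: row=6, L[6]='b', prepend. Next row=LF[6]=8
  step 4: row=8, L[8]='b', prepend. Next row=LF[8]=9
  step 5: row=9, L[9]='b', prepend. Next row=LF[9]=10
  step 6: row=10, L[10]='c', prepend. Next row=LF[10]=12
  step 7: row=12, L[12]='a', prepend. Next row=LF[12]=7
  step 8: row=7, L[7]='3', prepend. Next row=LF[7]=5
  step 9: row=5, L[5]='2', prepend. Next row=LF[5]=3
  step 10: row=3, L[3]='2', prepend. Next row=LF[3]=2
  step 11: row=2, L[2]='3', prepend. Next row=LF[2]=4
  step 12: row=4, L[4]='c', prepend. Next row=LF[4]=11
  step 13: row=11, L[11]='d', prepend. Next row=LF[11]=13
  step 14: row=13, L[13]='1', prepend. Next row=LF[13]=1
Reversed output: 1dc3223acbbba$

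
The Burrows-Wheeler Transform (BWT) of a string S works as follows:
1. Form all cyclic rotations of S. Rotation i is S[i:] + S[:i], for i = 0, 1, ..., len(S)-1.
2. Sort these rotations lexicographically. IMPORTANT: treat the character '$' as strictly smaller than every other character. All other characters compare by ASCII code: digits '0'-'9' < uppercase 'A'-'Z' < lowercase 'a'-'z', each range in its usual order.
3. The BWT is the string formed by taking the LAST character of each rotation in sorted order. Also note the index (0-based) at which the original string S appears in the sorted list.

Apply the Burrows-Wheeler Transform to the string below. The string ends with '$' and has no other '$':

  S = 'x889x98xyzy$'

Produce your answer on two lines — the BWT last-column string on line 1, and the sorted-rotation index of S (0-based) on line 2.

Answer: yx89x8$98zxy
6

Derivation:
All 12 rotations (rotation i = S[i:]+S[:i]):
  rot[0] = x889x98xyzy$
  rot[1] = 889x98xyzy$x
  rot[2] = 89x98xyzy$x8
  rot[3] = 9x98xyzy$x88
  rot[4] = x98xyzy$x889
  rot[5] = 98xyzy$x889x
  rot[6] = 8xyzy$x889x9
  rot[7] = xyzy$x889x98
  rot[8] = yzy$x889x98x
  rot[9] = zy$x889x98xy
  rot[10] = y$x889x98xyz
  rot[11] = $x889x98xyzy
Sorted (with $ < everything):
  sorted[0] = $x889x98xyzy  (last char: 'y')
  sorted[1] = 889x98xyzy$x  (last char: 'x')
  sorted[2] = 89x98xyzy$x8  (last char: '8')
  sorted[3] = 8xyzy$x889x9  (last char: '9')
  sorted[4] = 98xyzy$x889x  (last char: 'x')
  sorted[5] = 9x98xyzy$x88  (last char: '8')
  sorted[6] = x889x98xyzy$  (last char: '$')
  sorted[7] = x98xyzy$x889  (last char: '9')
  sorted[8] = xyzy$x889x98  (last char: '8')
  sorted[9] = y$x889x98xyz  (last char: 'z')
  sorted[10] = yzy$x889x98x  (last char: 'x')
  sorted[11] = zy$x889x98xy  (last char: 'y')
Last column: yx89x8$98zxy
Original string S is at sorted index 6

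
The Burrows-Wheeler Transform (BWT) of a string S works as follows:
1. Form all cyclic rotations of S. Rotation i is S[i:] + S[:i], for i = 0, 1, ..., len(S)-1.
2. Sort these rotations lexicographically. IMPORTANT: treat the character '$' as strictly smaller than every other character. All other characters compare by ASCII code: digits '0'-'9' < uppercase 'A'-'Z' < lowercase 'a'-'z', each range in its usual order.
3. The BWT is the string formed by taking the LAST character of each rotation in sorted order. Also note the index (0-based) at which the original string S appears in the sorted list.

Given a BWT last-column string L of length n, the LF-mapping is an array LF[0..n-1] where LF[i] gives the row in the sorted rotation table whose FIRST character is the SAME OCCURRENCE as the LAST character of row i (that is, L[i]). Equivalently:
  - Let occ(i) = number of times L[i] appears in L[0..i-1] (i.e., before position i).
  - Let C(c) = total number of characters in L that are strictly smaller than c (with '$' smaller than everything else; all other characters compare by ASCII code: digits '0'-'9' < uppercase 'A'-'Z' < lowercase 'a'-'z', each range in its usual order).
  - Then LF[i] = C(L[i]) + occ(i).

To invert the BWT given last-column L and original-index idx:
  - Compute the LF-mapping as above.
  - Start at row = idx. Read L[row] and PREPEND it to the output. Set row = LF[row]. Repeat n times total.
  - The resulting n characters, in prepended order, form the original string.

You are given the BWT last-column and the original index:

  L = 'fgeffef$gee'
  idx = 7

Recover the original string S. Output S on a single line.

LF mapping: 5 9 1 6 7 2 8 0 10 3 4
Walk LF starting at row 7, prepending L[row]:
  step 1: row=7, L[7]='$', prepend. Next row=LF[7]=0
  step 2: row=0, L[0]='f', prepend. Next row=LF[0]=5
  step 3: row=5, L[5]='e', prepend. Next row=LF[5]=2
  step 4: row=2, L[2]='e', prepend. Next row=LF[2]=1
  step 5: row=1, L[1]='g', prepend. Next row=LF[1]=9
  step 6: row=9, L[9]='e', prepend. Next row=LF[9]=3
  step 7: row=3, L[3]='f', prepend. Next row=LF[3]=6
  step 8: row=6, L[6]='f', prepend. Next row=LF[6]=8
  step 9: row=8, L[8]='g', prepend. Next row=LF[8]=10
  step 10: row=10, L[10]='e', prepend. Next row=LF[10]=4
  step 11: row=4, L[4]='f', prepend. Next row=LF[4]=7
Reversed output: fegffegeef$

Answer: fegffegeef$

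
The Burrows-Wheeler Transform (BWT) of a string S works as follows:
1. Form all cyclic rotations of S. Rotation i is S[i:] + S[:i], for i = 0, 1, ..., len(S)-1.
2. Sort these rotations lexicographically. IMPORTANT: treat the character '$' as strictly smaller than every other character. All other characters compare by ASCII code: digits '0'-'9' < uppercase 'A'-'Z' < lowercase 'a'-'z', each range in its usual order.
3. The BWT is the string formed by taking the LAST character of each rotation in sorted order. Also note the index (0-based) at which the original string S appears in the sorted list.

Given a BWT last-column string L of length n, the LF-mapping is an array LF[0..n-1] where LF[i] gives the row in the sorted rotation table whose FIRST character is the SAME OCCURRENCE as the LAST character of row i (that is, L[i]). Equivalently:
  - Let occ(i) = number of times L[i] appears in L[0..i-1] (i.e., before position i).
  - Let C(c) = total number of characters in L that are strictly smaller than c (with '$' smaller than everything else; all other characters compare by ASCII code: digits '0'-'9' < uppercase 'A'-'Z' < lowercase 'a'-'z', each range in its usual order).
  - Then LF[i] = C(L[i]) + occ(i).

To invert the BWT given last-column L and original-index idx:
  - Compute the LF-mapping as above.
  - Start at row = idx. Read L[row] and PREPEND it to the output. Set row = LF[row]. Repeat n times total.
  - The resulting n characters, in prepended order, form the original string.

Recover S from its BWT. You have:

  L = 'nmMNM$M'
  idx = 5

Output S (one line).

Answer: mMMNMn$

Derivation:
LF mapping: 6 5 1 4 2 0 3
Walk LF starting at row 5, prepending L[row]:
  step 1: row=5, L[5]='$', prepend. Next row=LF[5]=0
  step 2: row=0, L[0]='n', prepend. Next row=LF[0]=6
  step 3: row=6, L[6]='M', prepend. Next row=LF[6]=3
  step 4: row=3, L[3]='N', prepend. Next row=LF[3]=4
  step 5: row=4, L[4]='M', prepend. Next row=LF[4]=2
  step 6: row=2, L[2]='M', prepend. Next row=LF[2]=1
  step 7: row=1, L[1]='m', prepend. Next row=LF[1]=5
Reversed output: mMMNMn$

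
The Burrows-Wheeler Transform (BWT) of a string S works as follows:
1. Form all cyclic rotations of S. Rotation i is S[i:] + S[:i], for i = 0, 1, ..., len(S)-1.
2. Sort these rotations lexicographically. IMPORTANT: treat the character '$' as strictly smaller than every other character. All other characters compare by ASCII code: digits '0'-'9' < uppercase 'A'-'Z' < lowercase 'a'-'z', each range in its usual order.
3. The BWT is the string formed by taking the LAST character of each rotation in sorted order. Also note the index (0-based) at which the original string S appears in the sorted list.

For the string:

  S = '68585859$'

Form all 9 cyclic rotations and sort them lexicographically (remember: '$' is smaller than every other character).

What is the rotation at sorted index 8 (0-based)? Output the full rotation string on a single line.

Answer: 9$6858585

Derivation:
All 9 rotations (rotation i = S[i:]+S[:i]):
  rot[0] = 68585859$
  rot[1] = 8585859$6
  rot[2] = 585859$68
  rot[3] = 85859$685
  rot[4] = 5859$6858
  rot[5] = 859$68585
  rot[6] = 59$685858
  rot[7] = 9$6858585
  rot[8] = $68585859
Sorted (with $ < everything):
  sorted[0] = $68585859
  sorted[1] = 585859$68
  sorted[2] = 5859$6858
  sorted[3] = 59$685858
  sorted[4] = 68585859$
  sorted[5] = 8585859$6
  sorted[6] = 85859$685
  sorted[7] = 859$68585
  sorted[8] = 9$6858585
sorted[8] = 9$6858585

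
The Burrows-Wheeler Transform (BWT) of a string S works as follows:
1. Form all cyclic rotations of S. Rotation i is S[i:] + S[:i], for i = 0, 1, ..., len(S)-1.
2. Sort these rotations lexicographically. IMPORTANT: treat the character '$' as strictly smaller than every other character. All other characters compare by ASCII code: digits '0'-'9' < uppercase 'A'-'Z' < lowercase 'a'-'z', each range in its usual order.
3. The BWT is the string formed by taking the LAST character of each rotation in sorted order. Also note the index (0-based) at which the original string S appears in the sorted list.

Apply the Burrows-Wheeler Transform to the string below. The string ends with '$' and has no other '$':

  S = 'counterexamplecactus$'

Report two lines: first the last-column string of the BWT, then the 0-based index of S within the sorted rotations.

All 21 rotations (rotation i = S[i:]+S[:i]):
  rot[0] = counterexamplecactus$
  rot[1] = ounterexamplecactus$c
  rot[2] = unterexamplecactus$co
  rot[3] = nterexamplecactus$cou
  rot[4] = terexamplecactus$coun
  rot[5] = erexamplecactus$count
  rot[6] = rexamplecactus$counte
  rot[7] = examplecactus$counter
  rot[8] = xamplecactus$countere
  rot[9] = amplecactus$counterex
  rot[10] = mplecactus$counterexa
  rot[11] = plecactus$counterexam
  rot[12] = lecactus$counterexamp
  rot[13] = ecactus$counterexampl
  rot[14] = cactus$counterexample
  rot[15] = actus$counterexamplec
  rot[16] = ctus$counterexampleca
  rot[17] = tus$counterexamplecac
  rot[18] = us$counterexamplecact
  rot[19] = s$counterexamplecactu
  rot[20] = $counterexamplecactus
Sorted (with $ < everything):
  sorted[0] = $counterexamplecactus  (last char: 's')
  sorted[1] = actus$counterexamplec  (last char: 'c')
  sorted[2] = amplecactus$counterex  (last char: 'x')
  sorted[3] = cactus$counterexample  (last char: 'e')
  sorted[4] = counterexamplecactus$  (last char: '$')
  sorted[5] = ctus$counterexampleca  (last char: 'a')
  sorted[6] = ecactus$counterexampl  (last char: 'l')
  sorted[7] = erexamplecactus$count  (last char: 't')
  sorted[8] = examplecactus$counter  (last char: 'r')
  sorted[9] = lecactus$counterexamp  (last char: 'p')
  sorted[10] = mplecactus$counterexa  (last char: 'a')
  sorted[11] = nterexamplecactus$cou  (last char: 'u')
  sorted[12] = ounterexamplecactus$c  (last char: 'c')
  sorted[13] = plecactus$counterexam  (last char: 'm')
  sorted[14] = rexamplecactus$counte  (last char: 'e')
  sorted[15] = s$counterexamplecactu  (last char: 'u')
  sorted[16] = terexamplecactus$coun  (last char: 'n')
  sorted[17] = tus$counterexamplecac  (last char: 'c')
  sorted[18] = unterexamplecactus$co  (last char: 'o')
  sorted[19] = us$counterexamplecact  (last char: 't')
  sorted[20] = xamplecactus$countere  (last char: 'e')
Last column: scxe$altrpaucmeuncote
Original string S is at sorted index 4

Answer: scxe$altrpaucmeuncote
4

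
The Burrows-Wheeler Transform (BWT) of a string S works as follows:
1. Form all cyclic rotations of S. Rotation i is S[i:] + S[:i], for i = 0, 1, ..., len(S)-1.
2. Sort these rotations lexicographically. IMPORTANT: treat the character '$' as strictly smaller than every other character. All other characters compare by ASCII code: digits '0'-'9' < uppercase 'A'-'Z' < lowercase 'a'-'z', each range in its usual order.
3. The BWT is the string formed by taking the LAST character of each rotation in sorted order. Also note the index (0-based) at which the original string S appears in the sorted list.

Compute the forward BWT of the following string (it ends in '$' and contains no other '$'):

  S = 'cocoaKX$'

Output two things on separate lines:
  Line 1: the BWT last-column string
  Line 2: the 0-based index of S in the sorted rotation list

All 8 rotations (rotation i = S[i:]+S[:i]):
  rot[0] = cocoaKX$
  rot[1] = ocoaKX$c
  rot[2] = coaKX$co
  rot[3] = oaKX$coc
  rot[4] = aKX$coco
  rot[5] = KX$cocoa
  rot[6] = X$cocoaK
  rot[7] = $cocoaKX
Sorted (with $ < everything):
  sorted[0] = $cocoaKX  (last char: 'X')
  sorted[1] = KX$cocoa  (last char: 'a')
  sorted[2] = X$cocoaK  (last char: 'K')
  sorted[3] = aKX$coco  (last char: 'o')
  sorted[4] = coaKX$co  (last char: 'o')
  sorted[5] = cocoaKX$  (last char: '$')
  sorted[6] = oaKX$coc  (last char: 'c')
  sorted[7] = ocoaKX$c  (last char: 'c')
Last column: XaKoo$cc
Original string S is at sorted index 5

Answer: XaKoo$cc
5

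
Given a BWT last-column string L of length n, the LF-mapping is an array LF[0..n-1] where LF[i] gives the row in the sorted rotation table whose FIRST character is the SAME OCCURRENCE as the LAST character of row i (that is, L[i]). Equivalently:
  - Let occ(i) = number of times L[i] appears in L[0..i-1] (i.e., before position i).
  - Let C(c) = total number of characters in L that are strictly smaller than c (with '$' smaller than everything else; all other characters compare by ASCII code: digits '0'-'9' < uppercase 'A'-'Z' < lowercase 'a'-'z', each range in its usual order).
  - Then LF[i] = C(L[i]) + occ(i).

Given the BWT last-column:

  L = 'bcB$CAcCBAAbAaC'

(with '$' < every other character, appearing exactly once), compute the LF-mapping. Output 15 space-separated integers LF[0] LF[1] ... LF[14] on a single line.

Answer: 11 13 5 0 7 1 14 8 6 2 3 12 4 10 9

Derivation:
Char counts: '$':1, 'A':4, 'B':2, 'C':3, 'a':1, 'b':2, 'c':2
C (first-col start): C('$')=0, C('A')=1, C('B')=5, C('C')=7, C('a')=10, C('b')=11, C('c')=13
L[0]='b': occ=0, LF[0]=C('b')+0=11+0=11
L[1]='c': occ=0, LF[1]=C('c')+0=13+0=13
L[2]='B': occ=0, LF[2]=C('B')+0=5+0=5
L[3]='$': occ=0, LF[3]=C('$')+0=0+0=0
L[4]='C': occ=0, LF[4]=C('C')+0=7+0=7
L[5]='A': occ=0, LF[5]=C('A')+0=1+0=1
L[6]='c': occ=1, LF[6]=C('c')+1=13+1=14
L[7]='C': occ=1, LF[7]=C('C')+1=7+1=8
L[8]='B': occ=1, LF[8]=C('B')+1=5+1=6
L[9]='A': occ=1, LF[9]=C('A')+1=1+1=2
L[10]='A': occ=2, LF[10]=C('A')+2=1+2=3
L[11]='b': occ=1, LF[11]=C('b')+1=11+1=12
L[12]='A': occ=3, LF[12]=C('A')+3=1+3=4
L[13]='a': occ=0, LF[13]=C('a')+0=10+0=10
L[14]='C': occ=2, LF[14]=C('C')+2=7+2=9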